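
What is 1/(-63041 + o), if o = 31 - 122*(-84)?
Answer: -1/52762 ≈ -1.8953e-5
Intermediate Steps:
o = 10279 (o = 31 + 10248 = 10279)
1/(-63041 + o) = 1/(-63041 + 10279) = 1/(-52762) = -1/52762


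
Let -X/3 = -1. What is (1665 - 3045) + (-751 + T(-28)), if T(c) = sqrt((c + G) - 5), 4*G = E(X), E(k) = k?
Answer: -2131 + I*sqrt(129)/2 ≈ -2131.0 + 5.6789*I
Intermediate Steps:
X = 3 (X = -3*(-1) = 3)
G = 3/4 (G = (1/4)*3 = 3/4 ≈ 0.75000)
T(c) = sqrt(-17/4 + c) (T(c) = sqrt((c + 3/4) - 5) = sqrt((3/4 + c) - 5) = sqrt(-17/4 + c))
(1665 - 3045) + (-751 + T(-28)) = (1665 - 3045) + (-751 + sqrt(-17 + 4*(-28))/2) = -1380 + (-751 + sqrt(-17 - 112)/2) = -1380 + (-751 + sqrt(-129)/2) = -1380 + (-751 + (I*sqrt(129))/2) = -1380 + (-751 + I*sqrt(129)/2) = -2131 + I*sqrt(129)/2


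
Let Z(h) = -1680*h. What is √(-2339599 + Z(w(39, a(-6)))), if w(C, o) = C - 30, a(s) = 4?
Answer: I*√2354719 ≈ 1534.5*I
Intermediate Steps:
w(C, o) = -30 + C
√(-2339599 + Z(w(39, a(-6)))) = √(-2339599 - 1680*(-30 + 39)) = √(-2339599 - 1680*9) = √(-2339599 - 15120) = √(-2354719) = I*√2354719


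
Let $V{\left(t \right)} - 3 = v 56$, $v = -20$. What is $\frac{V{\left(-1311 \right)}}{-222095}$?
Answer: $\frac{1117}{222095} \approx 0.0050294$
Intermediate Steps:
$V{\left(t \right)} = -1117$ ($V{\left(t \right)} = 3 - 1120 = -1117$)
$\frac{V{\left(-1311 \right)}}{-222095} = - \frac{1117}{-222095} = \left(-1117\right) \left(- \frac{1}{222095}\right) = \frac{1117}{222095}$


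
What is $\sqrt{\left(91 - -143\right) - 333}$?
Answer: $3 i \sqrt{11} \approx 9.9499 i$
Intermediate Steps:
$\sqrt{\left(91 - -143\right) - 333} = \sqrt{\left(91 + 143\right) - 333} = \sqrt{234 - 333} = \sqrt{-99} = 3 i \sqrt{11}$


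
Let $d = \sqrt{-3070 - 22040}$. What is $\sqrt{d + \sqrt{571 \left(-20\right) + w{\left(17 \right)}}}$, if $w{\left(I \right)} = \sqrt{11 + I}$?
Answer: $\sqrt{i} \sqrt{9 \sqrt{310} + \sqrt{2} \sqrt{5710 - \sqrt{7}}} \approx 11.517 + 11.517 i$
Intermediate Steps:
$d = 9 i \sqrt{310}$ ($d = \sqrt{-25110} = 9 i \sqrt{310} \approx 158.46 i$)
$\sqrt{d + \sqrt{571 \left(-20\right) + w{\left(17 \right)}}} = \sqrt{9 i \sqrt{310} + \sqrt{571 \left(-20\right) + \sqrt{11 + 17}}} = \sqrt{9 i \sqrt{310} + \sqrt{-11420 + \sqrt{28}}} = \sqrt{9 i \sqrt{310} + \sqrt{-11420 + 2 \sqrt{7}}} = \sqrt{\sqrt{-11420 + 2 \sqrt{7}} + 9 i \sqrt{310}}$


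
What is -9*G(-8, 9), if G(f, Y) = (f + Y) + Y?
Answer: -90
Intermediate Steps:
G(f, Y) = f + 2*Y (G(f, Y) = (Y + f) + Y = f + 2*Y)
-9*G(-8, 9) = -9*(-8 + 2*9) = -9*(-8 + 18) = -9*10 = -90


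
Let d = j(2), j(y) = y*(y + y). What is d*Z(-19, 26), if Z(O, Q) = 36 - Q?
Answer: 80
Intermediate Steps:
j(y) = 2*y**2 (j(y) = y*(2*y) = 2*y**2)
d = 8 (d = 2*2**2 = 2*4 = 8)
d*Z(-19, 26) = 8*(36 - 1*26) = 8*(36 - 26) = 8*10 = 80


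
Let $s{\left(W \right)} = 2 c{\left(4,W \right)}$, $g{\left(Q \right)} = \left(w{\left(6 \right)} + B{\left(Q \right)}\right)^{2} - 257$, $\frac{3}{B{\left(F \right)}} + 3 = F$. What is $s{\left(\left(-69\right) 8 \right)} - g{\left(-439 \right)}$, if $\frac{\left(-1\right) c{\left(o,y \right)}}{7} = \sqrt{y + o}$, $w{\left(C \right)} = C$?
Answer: $\frac{43191347}{195364} - 28 i \sqrt{137} \approx 221.08 - 327.73 i$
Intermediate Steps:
$c{\left(o,y \right)} = - 7 \sqrt{o + y}$ ($c{\left(o,y \right)} = - 7 \sqrt{y + o} = - 7 \sqrt{o + y}$)
$B{\left(F \right)} = \frac{3}{-3 + F}$
$g{\left(Q \right)} = -257 + \left(6 + \frac{3}{-3 + Q}\right)^{2}$ ($g{\left(Q \right)} = \left(6 + \frac{3}{-3 + Q}\right)^{2} - 257 = -257 + \left(6 + \frac{3}{-3 + Q}\right)^{2}$)
$s{\left(W \right)} = - 14 \sqrt{4 + W}$ ($s{\left(W \right)} = 2 \left(- 7 \sqrt{4 + W}\right) = - 14 \sqrt{4 + W}$)
$s{\left(\left(-69\right) 8 \right)} - g{\left(-439 \right)} = - 14 \sqrt{4 - 552} - \left(-257 + \left(6 + \frac{3}{-3 - 439}\right)^{2}\right) = - 14 \sqrt{4 - 552} - \left(-257 + \left(6 + \frac{3}{-442}\right)^{2}\right) = - 14 \sqrt{-548} - \left(-257 + \left(6 + 3 \left(- \frac{1}{442}\right)\right)^{2}\right) = - 14 \cdot 2 i \sqrt{137} - \left(-257 + \left(6 - \frac{3}{442}\right)^{2}\right) = - 28 i \sqrt{137} - \left(-257 + \left(\frac{2649}{442}\right)^{2}\right) = - 28 i \sqrt{137} - \left(-257 + \frac{7017201}{195364}\right) = - 28 i \sqrt{137} - - \frac{43191347}{195364} = - 28 i \sqrt{137} + \frac{43191347}{195364} = \frac{43191347}{195364} - 28 i \sqrt{137}$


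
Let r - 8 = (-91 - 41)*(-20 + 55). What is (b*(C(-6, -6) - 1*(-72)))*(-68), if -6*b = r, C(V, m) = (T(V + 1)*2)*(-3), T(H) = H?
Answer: -5331472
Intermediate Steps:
C(V, m) = -6 - 6*V (C(V, m) = ((V + 1)*2)*(-3) = ((1 + V)*2)*(-3) = (2 + 2*V)*(-3) = -6 - 6*V)
r = -4612 (r = 8 + (-91 - 41)*(-20 + 55) = 8 - 132*35 = 8 - 4620 = -4612)
b = 2306/3 (b = -1/6*(-4612) = 2306/3 ≈ 768.67)
(b*(C(-6, -6) - 1*(-72)))*(-68) = (2306*((-6 - 6*(-6)) - 1*(-72))/3)*(-68) = (2306*((-6 + 36) + 72)/3)*(-68) = (2306*(30 + 72)/3)*(-68) = ((2306/3)*102)*(-68) = 78404*(-68) = -5331472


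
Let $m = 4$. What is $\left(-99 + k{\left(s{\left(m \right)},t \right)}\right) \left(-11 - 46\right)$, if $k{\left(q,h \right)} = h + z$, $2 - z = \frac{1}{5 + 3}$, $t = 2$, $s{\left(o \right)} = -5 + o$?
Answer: $\frac{43377}{8} \approx 5422.1$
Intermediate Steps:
$z = \frac{15}{8}$ ($z = 2 - \frac{1}{5 + 3} = 2 - \frac{1}{8} = \frac{15}{8} \approx 1.875$)
$k{\left(q,h \right)} = \frac{15}{8} + h$ ($k{\left(q,h \right)} = h + \frac{15}{8} = \frac{15}{8} + h$)
$\left(-99 + k{\left(s{\left(m \right)},t \right)}\right) \left(-11 - 46\right) = \left(-99 + \left(\frac{15}{8} + 2\right)\right) \left(-11 - 46\right) = \left(-99 + \frac{31}{8}\right) \left(-11 - 46\right) = \left(- \frac{761}{8}\right) \left(-57\right) = \frac{43377}{8}$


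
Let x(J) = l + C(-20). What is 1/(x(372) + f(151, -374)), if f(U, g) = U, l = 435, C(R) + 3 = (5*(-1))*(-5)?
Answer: 1/608 ≈ 0.0016447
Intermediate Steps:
C(R) = 22 (C(R) = -3 + (5*(-1))*(-5) = -3 - 5*(-5) = -3 + 25 = 22)
x(J) = 457 (x(J) = 435 + 22 = 457)
1/(x(372) + f(151, -374)) = 1/(457 + 151) = 1/608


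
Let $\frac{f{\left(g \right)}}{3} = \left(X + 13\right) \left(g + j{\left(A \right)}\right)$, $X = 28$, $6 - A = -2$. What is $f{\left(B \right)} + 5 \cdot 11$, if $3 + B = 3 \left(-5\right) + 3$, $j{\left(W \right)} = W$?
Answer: $-806$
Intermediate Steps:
$A = 8$ ($A = 6 - -2 = 6 + 2 = 8$)
$B = -15$ ($B = -3 + \left(3 \left(-5\right) + 3\right) = -3 + \left(-15 + 3\right) = -3 - 12 = -15$)
$f{\left(g \right)} = 984 + 123 g$ ($f{\left(g \right)} = 3 \left(28 + 13\right) \left(g + 8\right) = 3 \cdot 41 \left(8 + g\right) = 3 \left(328 + 41 g\right) = 984 + 123 g$)
$f{\left(B \right)} + 5 \cdot 11 = \left(984 + 123 \left(-15\right)\right) + 5 \cdot 11 = \left(984 - 1845\right) + 55 = -861 + 55 = -806$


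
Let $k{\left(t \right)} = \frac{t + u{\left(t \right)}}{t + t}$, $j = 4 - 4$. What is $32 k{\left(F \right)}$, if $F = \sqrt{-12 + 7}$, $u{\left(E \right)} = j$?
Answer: $16$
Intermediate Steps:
$j = 0$
$u{\left(E \right)} = 0$
$F = i \sqrt{5}$ ($F = \sqrt{-5} = i \sqrt{5} \approx 2.2361 i$)
$k{\left(t \right)} = \frac{1}{2}$ ($k{\left(t \right)} = \frac{t + 0}{t + t} = \frac{t}{2 t} = t \frac{1}{2 t} = \frac{1}{2}$)
$32 k{\left(F \right)} = 32 \cdot \frac{1}{2} = 16$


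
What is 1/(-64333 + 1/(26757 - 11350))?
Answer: -15407/991178530 ≈ -1.5544e-5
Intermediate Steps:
1/(-64333 + 1/(26757 - 11350)) = 1/(-64333 + 1/15407) = 1/(-991178530/15407) = -15407/991178530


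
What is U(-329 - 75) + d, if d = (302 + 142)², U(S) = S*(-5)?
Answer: 199156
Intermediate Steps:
U(S) = -5*S
d = 197136 (d = 444² = 197136)
U(-329 - 75) + d = -5*(-329 - 75) + 197136 = -5*(-404) + 197136 = 2020 + 197136 = 199156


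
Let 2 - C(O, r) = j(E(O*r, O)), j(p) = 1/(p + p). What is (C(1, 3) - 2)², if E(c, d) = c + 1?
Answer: 1/64 ≈ 0.015625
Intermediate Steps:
E(c, d) = 1 + c
j(p) = 1/(2*p)
C(O, r) = 2 - 1/(2*(1 + O*r))
(C(1, 3) - 2)² = ((3 + 4*1*3)/(2*(1 + 1*3)) - 2)² = ((3 + 12)/(2*(1 + 3)) - 2)² = ((½)*15/4 - 2)² = ((½)*(¼)*15 - 2)² = (15/8 - 2)² = (-⅛)² = 1/64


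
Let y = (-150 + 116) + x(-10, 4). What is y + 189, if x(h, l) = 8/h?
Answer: 771/5 ≈ 154.20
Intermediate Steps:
y = -174/5 (y = (-150 + 116) + 8/(-10) = -34 + 8*(-⅒) = -34 - ⅘ = -174/5 ≈ -34.800)
y + 189 = -174/5 + 189 = 771/5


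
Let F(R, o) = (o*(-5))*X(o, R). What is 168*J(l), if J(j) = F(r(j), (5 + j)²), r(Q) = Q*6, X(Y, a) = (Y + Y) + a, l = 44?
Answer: -10217311440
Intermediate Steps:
X(Y, a) = a + 2*Y (X(Y, a) = 2*Y + a = a + 2*Y)
r(Q) = 6*Q
F(R, o) = -5*o*(R + 2*o) (F(R, o) = (o*(-5))*(R + 2*o) = (-5*o)*(R + 2*o) = -5*o*(R + 2*o))
J(j) = -5*(5 + j)²*(2*(5 + j)² + 6*j) (J(j) = -5*(5 + j)²*(6*j + 2*(5 + j)²) = -5*(5 + j)²*(2*(5 + j)² + 6*j))
168*J(l) = 168*(10*(5 + 44)²*(-(5 + 44)² - 3*44)) = 168*(10*49²*(-1*49² - 132)) = 168*(10*2401*(-1*2401 - 132)) = 168*(10*2401*(-2401 - 132)) = 168*(10*2401*(-2533)) = 168*(-60817330) = -10217311440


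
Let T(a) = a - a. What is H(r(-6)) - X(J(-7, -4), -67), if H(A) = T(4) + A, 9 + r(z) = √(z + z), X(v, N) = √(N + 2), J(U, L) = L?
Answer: -9 - I*√65 + 2*I*√3 ≈ -9.0 - 4.5982*I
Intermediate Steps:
T(a) = 0
X(v, N) = √(2 + N)
r(z) = -9 + √2*√z (r(z) = -9 + √(z + z) = -9 + √(2*z) = -9 + √2*√z)
H(A) = A (H(A) = 0 + A = A)
H(r(-6)) - X(J(-7, -4), -67) = (-9 + √2*√(-6)) - √(2 - 67) = (-9 + √2*(I*√6)) - √(-65) = (-9 + 2*I*√3) - I*√65 = -9 - I*√65 + 2*I*√3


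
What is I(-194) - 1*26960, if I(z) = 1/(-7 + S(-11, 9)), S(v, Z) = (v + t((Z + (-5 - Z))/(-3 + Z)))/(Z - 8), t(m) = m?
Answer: -3046486/113 ≈ -26960.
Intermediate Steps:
S(v, Z) = (v - 5/(-3 + Z))/(-8 + Z) (S(v, Z) = (v + (Z + (-5 - Z))/(-3 + Z))/(Z - 8) = (v - 5/(-3 + Z))/(-8 + Z))
I(z) = -6/113 (I(z) = 1/(-7 + (-5 - 11*(-3 + 9))/((-8 + 9)*(-3 + 9))) = 1/(-7 + (-5 - 11*6)/(1*6)) = 1/(-7 + 1*(⅙)*(-5 - 66)) = 1/(-7 + 1*(⅙)*(-71)) = 1/(-7 - 71/6) = 1/(-113/6) = -6/113)
I(-194) - 1*26960 = -6/113 - 1*26960 = -6/113 - 26960 = -3046486/113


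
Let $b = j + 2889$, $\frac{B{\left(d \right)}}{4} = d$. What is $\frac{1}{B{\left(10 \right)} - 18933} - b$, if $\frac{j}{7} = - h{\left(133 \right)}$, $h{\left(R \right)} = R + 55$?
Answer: $- \frac{29718690}{18893} \approx -1573.0$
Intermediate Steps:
$B{\left(d \right)} = 4 d$
$h{\left(R \right)} = 55 + R$
$j = -1316$ ($j = 7 \left(- (55 + 133)\right) = 7 \left(\left(-1\right) 188\right) = 7 \left(-188\right) = -1316$)
$b = 1573$ ($b = -1316 + 2889 = 1573$)
$\frac{1}{B{\left(10 \right)} - 18933} - b = \frac{1}{4 \cdot 10 - 18933} - 1573 = \frac{1}{40 - 18933} - 1573 = \frac{1}{-18893} - 1573 = - \frac{1}{18893} - 1573 = - \frac{29718690}{18893}$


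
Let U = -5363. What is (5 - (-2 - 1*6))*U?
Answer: -69719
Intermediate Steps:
(5 - (-2 - 1*6))*U = (5 - (-2 - 1*6))*(-5363) = (5 - (-2 - 6))*(-5363) = (5 - 1*(-8))*(-5363) = (5 + 8)*(-5363) = 13*(-5363) = -69719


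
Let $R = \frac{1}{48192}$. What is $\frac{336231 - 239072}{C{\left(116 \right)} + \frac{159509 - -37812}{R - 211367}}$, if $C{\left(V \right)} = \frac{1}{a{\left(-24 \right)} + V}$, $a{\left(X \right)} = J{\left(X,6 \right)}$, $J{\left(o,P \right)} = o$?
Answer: $- \frac{91050638794928764}{864668815681} \approx -1.053 \cdot 10^{5}$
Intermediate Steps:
$a{\left(X \right)} = X$
$R = \frac{1}{48192} \approx 2.075 \cdot 10^{-5}$
$C{\left(V \right)} = \frac{1}{-24 + V}$
$\frac{336231 - 239072}{C{\left(116 \right)} + \frac{159509 - -37812}{R - 211367}} = \frac{336231 - 239072}{\frac{1}{-24 + 116} + \frac{159509 - -37812}{\frac{1}{48192} - 211367}} = \frac{97159}{\frac{1}{92} + \frac{159509 + 37812}{- \frac{10186198463}{48192}}} = \frac{97159}{\frac{1}{92} + 197321 \left(- \frac{48192}{10186198463}\right)} = \frac{97159}{\frac{1}{92} - \frac{9509293632}{10186198463}} = \frac{97159}{- \frac{864668815681}{937130258596}} = 97159 \left(- \frac{937130258596}{864668815681}\right) = - \frac{91050638794928764}{864668815681}$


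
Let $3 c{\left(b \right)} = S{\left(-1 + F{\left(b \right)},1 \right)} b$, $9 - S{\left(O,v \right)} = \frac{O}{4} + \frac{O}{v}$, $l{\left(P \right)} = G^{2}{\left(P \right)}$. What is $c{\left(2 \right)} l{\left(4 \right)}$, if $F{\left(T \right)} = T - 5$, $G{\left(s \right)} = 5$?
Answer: $\frac{700}{3} \approx 233.33$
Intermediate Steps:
$F{\left(T \right)} = -5 + T$
$l{\left(P \right)} = 25$ ($l{\left(P \right)} = 5^{2} = 25$)
$S{\left(O,v \right)} = 9 - \frac{O}{4} - \frac{O}{v}$ ($S{\left(O,v \right)} = 9 - \left(\frac{O}{4} + \frac{O}{v}\right) = 9 - \frac{O}{4} - \frac{O}{v}$)
$c{\left(b \right)} = \frac{b \left(\frac{33}{2} - \frac{5 b}{4}\right)}{3}$ ($c{\left(b \right)} = \frac{\left(9 - \frac{-1 + \left(-5 + b\right)}{4} - \frac{-1 + \left(-5 + b\right)}{1}\right) b}{3} = \frac{\left(9 - \frac{-6 + b}{4} - \left(-6 + b\right) 1\right) b}{3} = \frac{\left(9 - \left(- \frac{3}{2} + \frac{b}{4}\right) - \left(-6 + b\right)\right) b}{3} = \frac{\left(\frac{33}{2} - \frac{5 b}{4}\right) b}{3} = \frac{b \left(\frac{33}{2} - \frac{5 b}{4}\right)}{3}$)
$c{\left(2 \right)} l{\left(4 \right)} = \frac{1}{12} \cdot 2 \left(66 - 10\right) 25 = \frac{1}{12} \cdot 2 \cdot 56 \cdot 25 = \frac{28}{3} \cdot 25 = \frac{700}{3}$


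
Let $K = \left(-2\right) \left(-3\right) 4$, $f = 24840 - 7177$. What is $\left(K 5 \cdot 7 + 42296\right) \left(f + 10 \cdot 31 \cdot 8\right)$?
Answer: $868888448$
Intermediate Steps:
$f = 17663$ ($f = 24840 - 7177 = 17663$)
$K = 24$ ($K = 6 \cdot 4 = 24$)
$\left(K 5 \cdot 7 + 42296\right) \left(f + 10 \cdot 31 \cdot 8\right) = \left(24 \cdot 5 \cdot 7 + 42296\right) \left(17663 + 10 \cdot 31 \cdot 8\right) = \left(120 \cdot 7 + 42296\right) \left(17663 + 310 \cdot 8\right) = \left(840 + 42296\right) \left(17663 + 2480\right) = 43136 \cdot 20143 = 868888448$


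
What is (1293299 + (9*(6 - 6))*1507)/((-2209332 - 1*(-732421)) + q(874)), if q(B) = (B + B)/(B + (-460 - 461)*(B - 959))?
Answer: -102376255541/116910796101 ≈ -0.87568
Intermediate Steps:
q(B) = 2*B/(883239 - 920*B) (q(B) = (2*B)/(B - 921*(-959 + B)) = (2*B)/(B + (883239 - 921*B)) = (2*B)/(883239 - 920*B) = 2*B/(883239 - 920*B))
(1293299 + (9*(6 - 6))*1507)/((-2209332 - 1*(-732421)) + q(874)) = (1293299 + (9*(6 - 6))*1507)/((-2209332 - 1*(-732421)) - 2*874/(-883239 + 920*874)) = (1293299 + (9*0)*1507)/((-2209332 + 732421) - 2*874/(-883239 + 804080)) = (1293299 + 0*1507)/(-1476911 - 2*874/(-79159)) = (1293299 + 0)/(-1476911 - 2*874*(-1/79159)) = 1293299/(-1476911 + 1748/79159) = 1293299/(-116910796101/79159) = 1293299*(-79159/116910796101) = -102376255541/116910796101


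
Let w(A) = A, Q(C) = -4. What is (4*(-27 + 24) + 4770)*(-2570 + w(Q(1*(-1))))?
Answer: -12247092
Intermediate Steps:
(4*(-27 + 24) + 4770)*(-2570 + w(Q(1*(-1)))) = (4*(-27 + 24) + 4770)*(-2570 - 4) = (4*(-3) + 4770)*(-2574) = (-12 + 4770)*(-2574) = 4758*(-2574) = -12247092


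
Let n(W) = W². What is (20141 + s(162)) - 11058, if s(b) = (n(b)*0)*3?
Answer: 9083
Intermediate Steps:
s(b) = 0 (s(b) = (b²*0)*3 = 0*3 = 0)
(20141 + s(162)) - 11058 = (20141 + 0) - 11058 = 20141 - 11058 = 9083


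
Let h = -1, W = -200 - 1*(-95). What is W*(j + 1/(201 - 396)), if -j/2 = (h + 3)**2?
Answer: 10927/13 ≈ 840.54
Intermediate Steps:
W = -105 (W = -200 + 95 = -105)
j = -8 (j = -2*(-1 + 3)**2 = -2*2**2 = -2*4 = -8)
W*(j + 1/(201 - 396)) = -105*(-8 + 1/(201 - 396)) = -105*(-8 + 1/(-195)) = -105*(-8 - 1/195) = -105*(-1561/195) = 10927/13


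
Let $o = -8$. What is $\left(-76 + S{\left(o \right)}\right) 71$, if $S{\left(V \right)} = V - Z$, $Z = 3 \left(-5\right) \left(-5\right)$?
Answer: $-11289$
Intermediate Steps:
$Z = 75$ ($Z = \left(-15\right) \left(-5\right) = 75$)
$S{\left(V \right)} = -75 + V$ ($S{\left(V \right)} = V - 75 = -75 + V$)
$\left(-76 + S{\left(o \right)}\right) 71 = \left(-76 - 83\right) 71 = \left(-159\right) 71 = -11289$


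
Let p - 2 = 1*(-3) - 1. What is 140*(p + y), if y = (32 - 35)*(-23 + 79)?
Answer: -23800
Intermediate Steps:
y = -168 (y = -3*56 = -168)
p = -2 (p = 2 + (1*(-3) - 1) = 2 + (-3 - 1) = 2 - 4 = -2)
140*(p + y) = 140*(-2 - 168) = 140*(-170) = -23800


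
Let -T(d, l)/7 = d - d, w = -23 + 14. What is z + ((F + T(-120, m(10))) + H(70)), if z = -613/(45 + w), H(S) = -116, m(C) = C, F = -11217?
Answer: -408601/36 ≈ -11350.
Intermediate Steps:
w = -9
T(d, l) = 0 (T(d, l) = -7*(d - d) = -7*0 = 0)
z = -613/36 (z = -613/(45 - 9) = -613/36 ≈ -17.028)
z + ((F + T(-120, m(10))) + H(70)) = -613/36 + ((-11217 + 0) - 116) = -613/36 + (-11217 - 116) = -613/36 - 11333 = -408601/36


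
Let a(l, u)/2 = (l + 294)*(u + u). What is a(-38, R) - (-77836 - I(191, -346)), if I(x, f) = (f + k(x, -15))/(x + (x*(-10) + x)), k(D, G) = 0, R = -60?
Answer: 12526717/764 ≈ 16396.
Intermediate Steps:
I(x, f) = -f/(8*x) (I(x, f) = (f + 0)/(x + (x*(-10) + x)) = f/(x + (-10*x + x)) = f/(x - 9*x) = f/((-8*x)) = f*(-1/(8*x)) = -f/(8*x))
a(l, u) = 4*u*(294 + l) (a(l, u) = 2*((l + 294)*(u + u)) = 2*((294 + l)*(2*u)) = 2*(2*u*(294 + l)) = 4*u*(294 + l))
a(-38, R) - (-77836 - I(191, -346)) = 4*(-60)*(294 - 38) - (-77836 - (-1)*(-346)/(8*191)) = 4*(-60)*256 - (-77836 - (-1)*(-346)/(8*191)) = -61440 - (-77836 - 1*173/764) = -61440 - (-77836 - 173/764) = -61440 - 1*(-59466877/764) = -61440 + 59466877/764 = 12526717/764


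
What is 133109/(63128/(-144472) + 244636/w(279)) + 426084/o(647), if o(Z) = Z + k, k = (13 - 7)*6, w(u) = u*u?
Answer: 129420485502559905/2597884885819 ≈ 49818.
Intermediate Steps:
w(u) = u²
k = 36 (k = 6*6 = 36)
o(Z) = 36 + Z (o(Z) = Z + 36 = 36 + Z)
133109/(63128/(-144472) + 244636/w(279)) + 426084/o(647) = 133109/(63128/(-144472) + 244636/(279²)) + 426084/(36 + 647) = 133109/(63128*(-1/144472) + 244636/77841) + 426084/683 = 133109/(-7891/18059 + 244636*(1/77841)) + 426084*(1/683) = 133109/(-7891/18059 + 244636/77841) + 426084/683 = 133109/(3803638193/1405730619) + 426084/683 = 133109*(1405730619/3803638193) + 426084/683 = 187115396964471/3803638193 + 426084/683 = 129420485502559905/2597884885819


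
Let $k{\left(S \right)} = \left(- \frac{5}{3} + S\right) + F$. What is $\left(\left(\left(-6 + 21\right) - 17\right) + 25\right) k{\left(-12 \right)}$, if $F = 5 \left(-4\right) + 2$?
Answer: $- \frac{2185}{3} \approx -728.33$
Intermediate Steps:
$F = -18$ ($F = -20 + 2 = -18$)
$k{\left(S \right)} = - \frac{59}{3} + S$ ($k{\left(S \right)} = \left(- \frac{5}{3} + S\right) - 18 = - \frac{59}{3} + S$)
$\left(\left(\left(-6 + 21\right) - 17\right) + 25\right) k{\left(-12 \right)} = \left(\left(\left(-6 + 21\right) - 17\right) + 25\right) \left(- \frac{59}{3} - 12\right) = \left(\left(15 - 17\right) + 25\right) \left(- \frac{95}{3}\right) = \left(-2 + 25\right) \left(- \frac{95}{3}\right) = 23 \left(- \frac{95}{3}\right) = - \frac{2185}{3}$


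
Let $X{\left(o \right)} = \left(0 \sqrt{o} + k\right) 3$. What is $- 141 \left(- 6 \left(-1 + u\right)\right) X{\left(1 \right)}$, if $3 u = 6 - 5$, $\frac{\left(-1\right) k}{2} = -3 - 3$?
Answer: $-20304$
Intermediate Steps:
$k = 12$ ($k = - 2 \left(-3 - 3\right) = \left(-2\right) \left(-6\right) = 12$)
$u = \frac{1}{3}$ ($u = \frac{6 - 5}{3} = \frac{1}{3} \cdot 1 = \frac{1}{3} \approx 0.33333$)
$X{\left(o \right)} = 36$ ($X{\left(o \right)} = \left(0 \sqrt{o} + 12\right) 3 = \left(0 + 12\right) 3 = 12 \cdot 3 = 36$)
$- 141 \left(- 6 \left(-1 + u\right)\right) X{\left(1 \right)} = - 141 \left(- 6 \left(-1 + \frac{1}{3}\right)\right) 36 = - 141 \left(\left(-6\right) \left(- \frac{2}{3}\right)\right) 36 = \left(-141\right) 4 \cdot 36 = \left(-564\right) 36 = -20304$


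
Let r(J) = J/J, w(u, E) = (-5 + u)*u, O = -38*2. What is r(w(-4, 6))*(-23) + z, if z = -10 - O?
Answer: 43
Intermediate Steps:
O = -76
w(u, E) = u*(-5 + u)
r(J) = 1
z = 66 (z = -10 - 1*(-76) = -10 + 76 = 66)
r(w(-4, 6))*(-23) + z = 1*(-23) + 66 = -23 + 66 = 43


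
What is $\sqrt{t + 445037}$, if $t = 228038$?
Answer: $5 \sqrt{26923} \approx 820.41$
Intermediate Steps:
$\sqrt{t + 445037} = \sqrt{228038 + 445037} = \sqrt{673075} = 5 \sqrt{26923}$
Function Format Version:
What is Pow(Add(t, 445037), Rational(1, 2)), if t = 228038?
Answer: Mul(5, Pow(26923, Rational(1, 2))) ≈ 820.41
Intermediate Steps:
Pow(Add(t, 445037), Rational(1, 2)) = Pow(Add(228038, 445037), Rational(1, 2)) = Pow(673075, Rational(1, 2)) = Mul(5, Pow(26923, Rational(1, 2)))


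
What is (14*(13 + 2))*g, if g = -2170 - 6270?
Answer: -1772400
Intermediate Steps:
g = -8440
(14*(13 + 2))*g = (14*(13 + 2))*(-8440) = (14*15)*(-8440) = 210*(-8440) = -1772400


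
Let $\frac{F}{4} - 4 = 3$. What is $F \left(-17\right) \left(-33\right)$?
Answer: $15708$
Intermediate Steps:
$F = 28$ ($F = 16 + 4 \cdot 3 = 16 + 12 = 28$)
$F \left(-17\right) \left(-33\right) = 28 \left(-17\right) \left(-33\right) = \left(-476\right) \left(-33\right) = 15708$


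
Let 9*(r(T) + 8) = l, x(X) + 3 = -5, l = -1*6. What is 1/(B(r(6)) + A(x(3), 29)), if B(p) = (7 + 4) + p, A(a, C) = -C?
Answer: -3/80 ≈ -0.037500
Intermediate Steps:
l = -6
x(X) = -8 (x(X) = -3 - 5 = -8)
r(T) = -26/3 (r(T) = -8 + (1/9)*(-6) = -8 - 2/3 = -26/3)
B(p) = 11 + p
1/(B(r(6)) + A(x(3), 29)) = 1/((11 - 26/3) - 1*29) = 1/(7/3 - 29) = 1/(-80/3) = -3/80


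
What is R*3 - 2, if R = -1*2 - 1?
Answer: -11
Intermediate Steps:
R = -3 (R = -2 - 1 = -3)
R*3 - 2 = -3*3 - 2 = -9 - 2 = -11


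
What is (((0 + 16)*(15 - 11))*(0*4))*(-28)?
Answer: 0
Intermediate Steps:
(((0 + 16)*(15 - 11))*(0*4))*(-28) = ((16*4)*0)*(-28) = (64*0)*(-28) = 0*(-28) = 0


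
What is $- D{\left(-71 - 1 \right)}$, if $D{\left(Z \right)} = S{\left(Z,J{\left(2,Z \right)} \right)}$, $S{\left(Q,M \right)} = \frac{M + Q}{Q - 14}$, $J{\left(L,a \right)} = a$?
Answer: $- \frac{72}{43} \approx -1.6744$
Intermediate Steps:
$S{\left(Q,M \right)} = \frac{M + Q}{-14 + Q}$
$D{\left(Z \right)} = \frac{2 Z}{-14 + Z}$ ($D{\left(Z \right)} = \frac{Z + Z}{-14 + Z} = \frac{2 Z}{-14 + Z}$)
$- D{\left(-71 - 1 \right)} = - \frac{2 \left(-71 - 1\right)}{-14 - 72} = - \frac{2 \left(-72\right)}{-14 - 72} = - \frac{2 \left(-72\right)}{-86} = - \frac{2 \left(-72\right) \left(-1\right)}{86} = \left(-1\right) \frac{72}{43} = - \frac{72}{43}$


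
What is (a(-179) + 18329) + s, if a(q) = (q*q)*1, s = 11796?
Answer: 62166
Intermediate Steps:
a(q) = q² (a(q) = q²*1 = q²)
(a(-179) + 18329) + s = ((-179)² + 18329) + 11796 = (32041 + 18329) + 11796 = 50370 + 11796 = 62166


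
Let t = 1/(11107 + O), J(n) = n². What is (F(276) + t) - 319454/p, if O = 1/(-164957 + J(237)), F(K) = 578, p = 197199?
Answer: 137338239163222732/238277191409685 ≈ 576.38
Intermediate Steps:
O = -1/108788 (O = 1/(-164957 + 237²) = 1/(-164957 + 56169) = 1/(-108788) = -1/108788 ≈ -9.1922e-6)
t = 108788/1208308315 (t = 1/(11107 - 1/108788) = 1/(1208308315/108788) = 108788/1208308315 ≈ 9.0033e-5)
(F(276) + t) - 319454/p = (578 + 108788/1208308315) - 319454/197199 = 698402314858/1208308315 - 319454*1/197199 = 698402314858/1208308315 - 319454/197199 = 137338239163222732/238277191409685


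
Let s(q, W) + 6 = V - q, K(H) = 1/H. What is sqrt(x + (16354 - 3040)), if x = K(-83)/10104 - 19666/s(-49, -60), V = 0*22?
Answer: sqrt(4179724338217965846)/18030588 ≈ 113.39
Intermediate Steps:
V = 0
s(q, W) = -6 - q (s(q, W) = -6 + (0 - q) = -6 - q)
x = -16492536955/36061176 (x = 1/(-83*10104) - 19666/(-6 - 1*(-49)) = -1/83*1/10104 - 19666/(-6 + 49) = -1/838632 - 19666/43 = -16492536955/36061176 ≈ -457.35)
sqrt(x + (16354 - 3040)) = sqrt(-16492536955/36061176 + (16354 - 3040)) = sqrt(-16492536955/36061176 + 13314) = sqrt(463625960309/36061176) = sqrt(4179724338217965846)/18030588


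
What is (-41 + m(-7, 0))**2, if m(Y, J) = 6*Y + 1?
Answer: 6724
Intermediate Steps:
m(Y, J) = 1 + 6*Y
(-41 + m(-7, 0))**2 = (-41 + (1 + 6*(-7)))**2 = (-41 + (1 - 42))**2 = (-41 - 41)**2 = (-82)**2 = 6724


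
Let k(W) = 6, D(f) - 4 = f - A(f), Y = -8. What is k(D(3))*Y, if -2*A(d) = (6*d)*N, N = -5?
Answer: -48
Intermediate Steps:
A(d) = 15*d (A(d) = -6*d*(-5)/2 = -(-15)*d = 15*d)
D(f) = 4 - 14*f (D(f) = 4 + (f - 15*f) = 4 - 14*f)
k(D(3))*Y = 6*(-8) = -48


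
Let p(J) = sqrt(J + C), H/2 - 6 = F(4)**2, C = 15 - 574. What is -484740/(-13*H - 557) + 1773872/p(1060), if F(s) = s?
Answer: 484740/1129 + 1773872*sqrt(501)/501 ≈ 79680.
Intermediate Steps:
C = -559
H = 44 (H = 12 + 2*4**2 = 12 + 2*16 = 12 + 32 = 44)
p(J) = sqrt(-559 + J) (p(J) = sqrt(J - 559) = sqrt(-559 + J))
-484740/(-13*H - 557) + 1773872/p(1060) = -484740/(-13*44 - 557) + 1773872/(sqrt(-559 + 1060)) = -484740/(-572 - 557) + 1773872/(sqrt(501)) = -484740/(-1129) + 1773872*(sqrt(501)/501) = -484740*(-1/1129) + 1773872*sqrt(501)/501 = 484740/1129 + 1773872*sqrt(501)/501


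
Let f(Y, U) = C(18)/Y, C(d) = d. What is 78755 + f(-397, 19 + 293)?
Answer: 31265717/397 ≈ 78755.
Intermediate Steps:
f(Y, U) = 18/Y
78755 + f(-397, 19 + 293) = 78755 + 18/(-397) = 78755 + 18*(-1/397) = 78755 - 18/397 = 31265717/397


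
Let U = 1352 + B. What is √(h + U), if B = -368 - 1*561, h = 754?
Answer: √1177 ≈ 34.307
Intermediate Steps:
B = -929 (B = -368 - 561 = -929)
U = 423 (U = 1352 - 929 = 423)
√(h + U) = √(754 + 423) = √1177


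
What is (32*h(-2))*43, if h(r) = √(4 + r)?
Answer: 1376*√2 ≈ 1946.0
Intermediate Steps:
(32*h(-2))*43 = (32*√(4 - 2))*43 = (32*√2)*43 = 1376*√2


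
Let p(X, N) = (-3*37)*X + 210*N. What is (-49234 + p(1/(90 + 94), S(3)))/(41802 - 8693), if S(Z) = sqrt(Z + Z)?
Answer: -9059167/6092056 + 210*sqrt(6)/33109 ≈ -1.4715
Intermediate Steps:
S(Z) = sqrt(2)*sqrt(Z) (S(Z) = sqrt(2*Z) = sqrt(2)*sqrt(Z))
p(X, N) = -111*X + 210*N
(-49234 + p(1/(90 + 94), S(3)))/(41802 - 8693) = (-49234 + (-111/(90 + 94) + 210*(sqrt(2)*sqrt(3))))/(41802 - 8693) = (-49234 + (-111/184 + 210*sqrt(6)))/33109 = (-49234 + (-111*1/184 + 210*sqrt(6)))*(1/33109) = (-49234 + (-111/184 + 210*sqrt(6)))*(1/33109) = (-9059167/184 + 210*sqrt(6))*(1/33109) = -9059167/6092056 + 210*sqrt(6)/33109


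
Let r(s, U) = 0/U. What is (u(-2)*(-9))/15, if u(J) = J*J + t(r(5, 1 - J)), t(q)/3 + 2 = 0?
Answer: 6/5 ≈ 1.2000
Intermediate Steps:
r(s, U) = 0
t(q) = -6 (t(q) = -6 + 3*0 = -6 + 0 = -6)
u(J) = -6 + J² (u(J) = J*J - 6 = J² - 6 = -6 + J²)
(u(-2)*(-9))/15 = ((-6 + (-2)²)*(-9))/15 = ((-6 + 4)*(-9))/15 = (-2*(-9))/15 = (1/15)*18 = 6/5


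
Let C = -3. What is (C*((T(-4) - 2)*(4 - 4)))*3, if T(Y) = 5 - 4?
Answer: 0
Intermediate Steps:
T(Y) = 1
(C*((T(-4) - 2)*(4 - 4)))*3 = -3*(1 - 2)*(4 - 4)*3 = -(-3)*0*3 = -3*0*3 = 0*3 = 0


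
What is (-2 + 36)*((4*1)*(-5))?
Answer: -680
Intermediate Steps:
(-2 + 36)*((4*1)*(-5)) = 34*(4*(-5)) = 34*(-20) = -680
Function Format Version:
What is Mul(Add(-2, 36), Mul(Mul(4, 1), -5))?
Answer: -680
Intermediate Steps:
Mul(Add(-2, 36), Mul(Mul(4, 1), -5)) = Mul(34, Mul(4, -5)) = Mul(34, -20) = -680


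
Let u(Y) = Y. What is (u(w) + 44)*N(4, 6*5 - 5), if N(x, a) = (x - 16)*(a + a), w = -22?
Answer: -13200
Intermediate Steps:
N(x, a) = 2*a*(-16 + x) (N(x, a) = (-16 + x)*(2*a) = 2*a*(-16 + x))
(u(w) + 44)*N(4, 6*5 - 5) = (-22 + 44)*(2*(6*5 - 5)*(-16 + 4)) = 22*(2*(30 - 5)*(-12)) = 22*(2*25*(-12)) = 22*(-600) = -13200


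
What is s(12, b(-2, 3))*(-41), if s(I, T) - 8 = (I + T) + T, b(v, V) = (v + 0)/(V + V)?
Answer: -2378/3 ≈ -792.67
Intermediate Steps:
b(v, V) = v/(2*V) (b(v, V) = v/((2*V)) = v*(1/(2*V)) = v/(2*V))
s(I, T) = 8 + I + 2*T (s(I, T) = 8 + ((I + T) + T) = 8 + (I + 2*T) = 8 + I + 2*T)
s(12, b(-2, 3))*(-41) = (8 + 12 + 2*((½)*(-2)/3))*(-41) = (8 + 12 + 2*((½)*(-2)*(⅓)))*(-41) = (8 + 12 + 2*(-⅓))*(-41) = (8 + 12 - ⅔)*(-41) = (58/3)*(-41) = -2378/3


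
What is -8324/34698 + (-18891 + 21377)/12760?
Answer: -453523/10062420 ≈ -0.045071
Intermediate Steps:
-8324/34698 + (-18891 + 21377)/12760 = -8324*1/34698 + 2486*(1/12760) = -4162/17349 + 113/580 = -453523/10062420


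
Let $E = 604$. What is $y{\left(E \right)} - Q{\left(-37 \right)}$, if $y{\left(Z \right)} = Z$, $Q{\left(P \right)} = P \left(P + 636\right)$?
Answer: $22767$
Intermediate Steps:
$Q{\left(P \right)} = P \left(636 + P\right)$
$y{\left(E \right)} - Q{\left(-37 \right)} = 604 - - 37 \left(636 - 37\right) = 604 - \left(-37\right) 599 = 604 - -22163 = 604 + 22163 = 22767$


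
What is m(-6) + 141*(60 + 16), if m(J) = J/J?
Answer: 10717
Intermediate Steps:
m(J) = 1
m(-6) + 141*(60 + 16) = 1 + 141*(60 + 16) = 1 + 141*76 = 1 + 10716 = 10717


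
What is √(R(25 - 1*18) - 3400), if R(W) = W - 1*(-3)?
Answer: I*√3390 ≈ 58.224*I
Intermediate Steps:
R(W) = 3 + W (R(W) = W + 3 = 3 + W)
√(R(25 - 1*18) - 3400) = √((3 + (25 - 1*18)) - 3400) = √((3 + (25 - 18)) - 3400) = √((3 + 7) - 3400) = √(10 - 3400) = √(-3390) = I*√3390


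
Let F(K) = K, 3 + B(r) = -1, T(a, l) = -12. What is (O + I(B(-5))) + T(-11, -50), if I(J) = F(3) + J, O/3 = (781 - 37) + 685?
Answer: 4274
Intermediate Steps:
B(r) = -4 (B(r) = -3 - 1 = -4)
O = 4287 (O = 3*((781 - 37) + 685) = 3*(744 + 685) = 3*1429 = 4287)
I(J) = 3 + J
(O + I(B(-5))) + T(-11, -50) = (4287 + (3 - 4)) - 12 = (4287 - 1) - 12 = 4286 - 12 = 4274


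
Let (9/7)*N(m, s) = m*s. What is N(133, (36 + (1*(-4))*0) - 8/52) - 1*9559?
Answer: -684557/117 ≈ -5850.9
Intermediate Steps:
N(m, s) = 7*m*s/9 (N(m, s) = 7*(m*s)/9 = 7*m*s/9)
N(133, (36 + (1*(-4))*0) - 8/52) - 1*9559 = (7/9)*133*((36 + (1*(-4))*0) - 8/52) - 1*9559 = (7/9)*133*((36 - 4*0) - 8*1/52) - 9559 = (7/9)*133*((36 + 0) - 2/13) - 9559 = (7/9)*133*(36 - 2/13) - 9559 = (7/9)*133*(466/13) - 9559 = 433846/117 - 9559 = -684557/117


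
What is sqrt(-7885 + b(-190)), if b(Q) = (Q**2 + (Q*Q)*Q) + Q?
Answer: 5*I*sqrt(273239) ≈ 2613.6*I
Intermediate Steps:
b(Q) = Q + Q**2 + Q**3 (b(Q) = (Q**2 + Q**2*Q) + Q = (Q**2 + Q**3) + Q = Q + Q**2 + Q**3)
sqrt(-7885 + b(-190)) = sqrt(-7885 - 190*(1 - 190 + (-190)**2)) = sqrt(-7885 - 190*(1 - 190 + 36100)) = sqrt(-7885 - 190*35911) = sqrt(-7885 - 6823090) = sqrt(-6830975) = 5*I*sqrt(273239)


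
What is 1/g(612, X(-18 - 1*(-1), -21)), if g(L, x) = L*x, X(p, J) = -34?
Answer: -1/20808 ≈ -4.8058e-5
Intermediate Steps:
1/g(612, X(-18 - 1*(-1), -21)) = 1/(612*(-34)) = 1/(-20808) = -1/20808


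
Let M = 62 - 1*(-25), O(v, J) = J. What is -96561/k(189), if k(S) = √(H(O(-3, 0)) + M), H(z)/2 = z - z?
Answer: -32187*√87/29 ≈ -10352.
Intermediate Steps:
H(z) = 0 (H(z) = 2*(z - z) = 2*0 = 0)
M = 87 (M = 62 + 25 = 87)
k(S) = √87 (k(S) = √(0 + 87) = √87)
-96561/k(189) = -96561*√87/87 = -32187*√87/29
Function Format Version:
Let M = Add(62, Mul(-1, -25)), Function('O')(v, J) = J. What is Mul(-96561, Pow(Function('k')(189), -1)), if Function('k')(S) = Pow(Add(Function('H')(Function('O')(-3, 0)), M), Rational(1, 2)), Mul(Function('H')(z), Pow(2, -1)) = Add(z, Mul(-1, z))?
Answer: Mul(Rational(-32187, 29), Pow(87, Rational(1, 2))) ≈ -10352.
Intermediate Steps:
Function('H')(z) = 0 (Function('H')(z) = Mul(2, Add(z, Mul(-1, z))) = Mul(2, 0) = 0)
M = 87 (M = Add(62, 25) = 87)
Function('k')(S) = Pow(87, Rational(1, 2)) (Function('k')(S) = Pow(Add(0, 87), Rational(1, 2)) = Pow(87, Rational(1, 2)))
Mul(-96561, Pow(Function('k')(189), -1)) = Mul(-96561, Pow(Pow(87, Rational(1, 2)), -1)) = Mul(-96561, Mul(Rational(1, 87), Pow(87, Rational(1, 2)))) = Mul(Rational(-32187, 29), Pow(87, Rational(1, 2)))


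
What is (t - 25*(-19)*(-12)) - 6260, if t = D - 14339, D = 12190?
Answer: -14109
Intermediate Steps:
t = -2149 (t = 12190 - 14339 = -2149)
(t - 25*(-19)*(-12)) - 6260 = (-2149 - 25*(-19)*(-12)) - 6260 = (-2149 + 475*(-12)) - 6260 = (-2149 - 5700) - 6260 = -7849 - 6260 = -14109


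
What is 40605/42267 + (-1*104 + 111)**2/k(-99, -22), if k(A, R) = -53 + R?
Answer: 324764/1056675 ≈ 0.30735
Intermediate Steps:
40605/42267 + (-1*104 + 111)**2/k(-99, -22) = 40605/42267 + (-1*104 + 111)**2/(-53 - 22) = 40605*(1/42267) + (-104 + 111)**2/(-75) = 13535/14089 + 7**2*(-1/75) = 13535/14089 + 49*(-1/75) = 13535/14089 - 49/75 = 324764/1056675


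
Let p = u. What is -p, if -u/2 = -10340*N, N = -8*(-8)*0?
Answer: 0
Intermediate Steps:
N = 0 (N = 64*0 = 0)
u = 0 (u = -(-20680)*0 = -2*0 = 0)
p = 0
-p = -1*0 = 0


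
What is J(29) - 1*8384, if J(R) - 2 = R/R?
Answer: -8381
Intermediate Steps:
J(R) = 3 (J(R) = 2 + R/R = 2 + 1 = 3)
J(29) - 1*8384 = 3 - 1*8384 = 3 - 8384 = -8381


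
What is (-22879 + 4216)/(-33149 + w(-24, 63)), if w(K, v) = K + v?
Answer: 18663/33110 ≈ 0.56367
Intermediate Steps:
(-22879 + 4216)/(-33149 + w(-24, 63)) = (-22879 + 4216)/(-33149 + (-24 + 63)) = -18663/(-33149 + 39) = -18663/(-33110) = -18663*(-1/33110) = 18663/33110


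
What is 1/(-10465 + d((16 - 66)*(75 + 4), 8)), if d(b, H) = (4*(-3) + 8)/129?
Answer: -129/1349989 ≈ -9.5556e-5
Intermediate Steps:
d(b, H) = -4/129 (d(b, H) = (-12 + 8)*(1/129) = -4*1/129 = -4/129)
1/(-10465 + d((16 - 66)*(75 + 4), 8)) = 1/(-10465 - 4/129) = 1/(-1349989/129) = -129/1349989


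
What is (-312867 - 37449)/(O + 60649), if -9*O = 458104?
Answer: -3152844/87737 ≈ -35.935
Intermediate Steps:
O = -458104/9 (O = -⅑*458104 = -458104/9 ≈ -50900.)
(-312867 - 37449)/(O + 60649) = (-312867 - 37449)/(-458104/9 + 60649) = -350316/87737/9 = -350316*9/87737 = -3152844/87737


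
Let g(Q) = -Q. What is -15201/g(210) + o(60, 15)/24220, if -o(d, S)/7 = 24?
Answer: 876507/12110 ≈ 72.379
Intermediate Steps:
o(d, S) = -168 (o(d, S) = -7*24 = -168)
-15201/g(210) + o(60, 15)/24220 = -15201/((-1*210)) - 168/24220 = -15201/(-210) - 168*1/24220 = -15201*(-1/210) - 6/865 = 5067/70 - 6/865 = 876507/12110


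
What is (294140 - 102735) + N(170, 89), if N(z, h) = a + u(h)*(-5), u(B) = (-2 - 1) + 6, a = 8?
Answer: 191398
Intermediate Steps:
u(B) = 3 (u(B) = -3 + 6 = 3)
N(z, h) = -7 (N(z, h) = 8 + 3*(-5) = 8 - 15 = -7)
(294140 - 102735) + N(170, 89) = (294140 - 102735) - 7 = 191405 - 7 = 191398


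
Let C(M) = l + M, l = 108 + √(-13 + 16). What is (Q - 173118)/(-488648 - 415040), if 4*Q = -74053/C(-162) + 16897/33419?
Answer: 22426049440015/117298156572448 - 1043*√3/148306656 ≈ 0.19118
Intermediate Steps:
l = 108 + √3 ≈ 109.73
C(M) = 108 + M + √3 (C(M) = (108 + √3) + M = 108 + M + √3)
Q = 16897/133676 - 74053/(4*(-54 + √3)) (Q = (-74053/(108 - 162 + √3) + 16897/33419)/4 = (-74053/(-54 + √3) + 16897*(1/33419))/4 = (-74053/(-54 + √3) + 16897/33419)/4 = (16897/33419 - 74053/(-54 + √3))/4 = 16897/133676 - 74053/(4*(-54 + √3)) ≈ 354.33)
(Q - 173118)/(-488648 - 415040) = ((44562396713/129799396 + 74053*√3/11652) - 173118)/(-488648 - 415040) = (-22426049440015/129799396 + 74053*√3/11652)/(-903688) = (-22426049440015/129799396 + 74053*√3/11652)*(-1/903688) = 22426049440015/117298156572448 - 1043*√3/148306656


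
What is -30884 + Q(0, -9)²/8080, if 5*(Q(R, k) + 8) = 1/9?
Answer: -505323879119/16362000 ≈ -30884.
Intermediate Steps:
Q(R, k) = -359/45 (Q(R, k) = -8 + (⅕)/9 = -8 + (⅕)*(⅑) = -8 + 1/45 = -359/45)
-30884 + Q(0, -9)²/8080 = -30884 + (-359/45)²/8080 = -30884 + (128881/2025)*(1/8080) = -30884 + 128881/16362000 = -505323879119/16362000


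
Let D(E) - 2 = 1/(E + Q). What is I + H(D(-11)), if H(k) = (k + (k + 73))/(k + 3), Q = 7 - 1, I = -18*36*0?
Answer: 383/24 ≈ 15.958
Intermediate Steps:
I = 0 (I = -648*0 = 0)
Q = 6
D(E) = 2 + 1/(6 + E) (D(E) = 2 + 1/(E + 6) = 2 + 1/(6 + E))
H(k) = (73 + 2*k)/(3 + k) (H(k) = (k + (73 + k))/(3 + k) = (73 + 2*k)/(3 + k))
I + H(D(-11)) = 0 + (73 + 2*((13 + 2*(-11))/(6 - 11)))/(3 + (13 + 2*(-11))/(6 - 11)) = 0 + (73 + 2*((13 - 22)/(-5)))/(3 + (13 - 22)/(-5)) = 0 + (73 + 2*(-⅕*(-9)))/(3 - ⅕*(-9)) = 0 + (73 + 2*(9/5))/(3 + 9/5) = 0 + (73 + 18/5)/(24/5) = 0 + (5/24)*(383/5) = 0 + 383/24 = 383/24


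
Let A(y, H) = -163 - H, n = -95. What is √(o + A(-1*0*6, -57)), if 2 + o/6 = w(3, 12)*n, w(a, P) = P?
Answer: 7*I*√142 ≈ 83.415*I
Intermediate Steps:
o = -6852 (o = -12 + 6*(12*(-95)) = -12 + 6*(-1140) = -12 - 6840 = -6852)
√(o + A(-1*0*6, -57)) = √(-6852 + (-163 - 1*(-57))) = √(-6852 + (-163 + 57)) = √(-6852 - 106) = √(-6958) = 7*I*√142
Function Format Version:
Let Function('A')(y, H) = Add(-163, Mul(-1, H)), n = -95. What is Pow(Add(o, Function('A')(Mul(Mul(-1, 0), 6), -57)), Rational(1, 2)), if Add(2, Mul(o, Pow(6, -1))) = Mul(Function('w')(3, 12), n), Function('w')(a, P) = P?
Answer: Mul(7, I, Pow(142, Rational(1, 2))) ≈ Mul(83.415, I)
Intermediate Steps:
o = -6852 (o = Add(-12, Mul(6, Mul(12, -95))) = Add(-12, Mul(6, -1140)) = Add(-12, -6840) = -6852)
Pow(Add(o, Function('A')(Mul(Mul(-1, 0), 6), -57)), Rational(1, 2)) = Pow(Add(-6852, Add(-163, Mul(-1, -57))), Rational(1, 2)) = Pow(Add(-6852, Add(-163, 57)), Rational(1, 2)) = Pow(Add(-6852, -106), Rational(1, 2)) = Pow(-6958, Rational(1, 2)) = Mul(7, I, Pow(142, Rational(1, 2)))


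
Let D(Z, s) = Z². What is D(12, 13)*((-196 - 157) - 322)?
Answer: -97200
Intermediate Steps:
D(12, 13)*((-196 - 157) - 322) = 12²*((-196 - 157) - 322) = 144*(-353 - 322) = 144*(-675) = -97200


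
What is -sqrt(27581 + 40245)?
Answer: -sqrt(67826) ≈ -260.43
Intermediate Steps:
-sqrt(27581 + 40245) = -sqrt(67826)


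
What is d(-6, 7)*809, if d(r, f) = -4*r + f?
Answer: 25079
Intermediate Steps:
d(r, f) = f - 4*r
d(-6, 7)*809 = (7 - 4*(-6))*809 = (7 + 24)*809 = 31*809 = 25079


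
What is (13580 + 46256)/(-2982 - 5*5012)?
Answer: -4274/2003 ≈ -2.1338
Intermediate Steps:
(13580 + 46256)/(-2982 - 5*5012) = 59836/(-2982 - 25060) = 59836/(-28042) = 59836*(-1/28042) = -4274/2003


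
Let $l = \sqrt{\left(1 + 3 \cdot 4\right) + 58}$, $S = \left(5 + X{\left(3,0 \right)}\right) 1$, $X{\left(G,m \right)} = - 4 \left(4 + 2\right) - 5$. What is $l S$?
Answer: $- 24 \sqrt{71} \approx -202.23$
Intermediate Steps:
$X{\left(G,m \right)} = -29$ ($X{\left(G,m \right)} = \left(-4\right) 6 - 5 = -24 - 5 = -29$)
$S = -24$ ($S = \left(5 - 29\right) 1 = \left(-24\right) 1 = -24$)
$l = \sqrt{71}$ ($l = \sqrt{\left(1 + 12\right) + 58} = \sqrt{13 + 58} = \sqrt{71} \approx 8.4261$)
$l S = \sqrt{71} \left(-24\right) = - 24 \sqrt{71}$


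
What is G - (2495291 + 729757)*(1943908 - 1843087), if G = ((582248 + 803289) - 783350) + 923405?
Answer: -325151038816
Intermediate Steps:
G = 1525592 (G = (1385537 - 783350) + 923405 = 602187 + 923405 = 1525592)
G - (2495291 + 729757)*(1943908 - 1843087) = 1525592 - (2495291 + 729757)*(1943908 - 1843087) = 1525592 - 3225048*100821 = 1525592 - 1*325152564408 = 1525592 - 325152564408 = -325151038816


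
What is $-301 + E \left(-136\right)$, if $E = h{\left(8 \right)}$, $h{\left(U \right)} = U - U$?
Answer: $-301$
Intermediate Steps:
$h{\left(U \right)} = 0$
$E = 0$
$-301 + E \left(-136\right) = -301 + 0 \left(-136\right) = -301 + 0 = -301$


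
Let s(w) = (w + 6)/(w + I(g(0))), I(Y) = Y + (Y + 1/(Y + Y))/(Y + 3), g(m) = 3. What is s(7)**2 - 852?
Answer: -122163108/143641 ≈ -850.48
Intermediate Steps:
I(Y) = Y + (Y + 1/(2*Y))/(3 + Y)
s(w) = (6 + w)/(127/36 + w) (s(w) = (w + 6)/(w + (1/2 + 3**3 + 4*3**2)/(3*(3 + 3))) = (6 + w)/(w + (1/3)*(1/2 + 27 + 4*9)/6) = (6 + w)/(w + (1/3)*(1/6)*(1/2 + 27 + 36)) = (6 + w)/(w + (1/3)*(1/6)*(127/2)) = (6 + w)/(w + 127/36) = (6 + w)/(127/36 + w))
s(7)**2 - 852 = (36*(6 + 7)/(127 + 36*7))**2 - 852 = (36*13/(127 + 252))**2 - 852 = (36*13/379)**2 - 852 = (36*(1/379)*13)**2 - 852 = (468/379)**2 - 852 = 219024/143641 - 852 = -122163108/143641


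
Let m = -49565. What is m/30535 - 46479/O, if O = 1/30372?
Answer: -8621008778029/6107 ≈ -1.4117e+9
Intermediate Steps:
O = 1/30372 ≈ 3.2925e-5
m/30535 - 46479/O = -49565/30535 - 46479/1/30372 = -49565*1/30535 - 46479*30372 = -9913/6107 - 1411660188 = -8621008778029/6107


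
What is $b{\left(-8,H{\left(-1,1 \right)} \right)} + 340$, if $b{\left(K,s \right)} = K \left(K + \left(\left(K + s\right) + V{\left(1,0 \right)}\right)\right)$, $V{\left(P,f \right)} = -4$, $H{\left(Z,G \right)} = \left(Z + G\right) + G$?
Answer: $492$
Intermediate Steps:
$H{\left(Z,G \right)} = Z + 2 G$ ($H{\left(Z,G \right)} = \left(G + Z\right) + G = Z + 2 G$)
$b{\left(K,s \right)} = K \left(-4 + s + 2 K\right)$ ($b{\left(K,s \right)} = K \left(K - \left(4 - K - s\right)\right) = K \left(K + \left(-4 + K + s\right)\right) = K \left(-4 + s + 2 K\right)$)
$b{\left(-8,H{\left(-1,1 \right)} \right)} + 340 = - 8 \left(-4 + \left(-1 + 2 \cdot 1\right) + 2 \left(-8\right)\right) + 340 = - 8 \left(-4 + \left(-1 + 2\right) - 16\right) + 340 = - 8 \left(-4 + 1 - 16\right) + 340 = \left(-8\right) \left(-19\right) + 340 = 152 + 340 = 492$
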